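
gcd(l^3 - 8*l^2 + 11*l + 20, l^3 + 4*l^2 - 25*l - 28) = l^2 - 3*l - 4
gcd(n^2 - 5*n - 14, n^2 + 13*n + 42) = 1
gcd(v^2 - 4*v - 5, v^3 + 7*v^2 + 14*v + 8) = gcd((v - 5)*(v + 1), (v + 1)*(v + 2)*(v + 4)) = v + 1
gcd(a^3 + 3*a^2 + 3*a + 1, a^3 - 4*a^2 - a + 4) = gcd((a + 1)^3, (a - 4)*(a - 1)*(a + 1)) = a + 1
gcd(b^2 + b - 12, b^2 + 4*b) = b + 4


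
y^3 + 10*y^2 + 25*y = y*(y + 5)^2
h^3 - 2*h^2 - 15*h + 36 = (h - 3)^2*(h + 4)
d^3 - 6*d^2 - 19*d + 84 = (d - 7)*(d - 3)*(d + 4)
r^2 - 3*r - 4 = (r - 4)*(r + 1)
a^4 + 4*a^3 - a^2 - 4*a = a*(a - 1)*(a + 1)*(a + 4)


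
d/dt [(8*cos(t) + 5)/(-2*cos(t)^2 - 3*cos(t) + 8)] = (16*sin(t)^2 - 20*cos(t) - 95)*sin(t)/(3*cos(t) + cos(2*t) - 7)^2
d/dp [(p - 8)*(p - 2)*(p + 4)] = 3*p^2 - 12*p - 24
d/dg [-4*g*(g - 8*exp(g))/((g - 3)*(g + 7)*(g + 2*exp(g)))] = 4*(g*(g - 3)*(g + 7)*(g - 8*exp(g))*(2*exp(g) + 1) + g*(g - 3)*(g - 8*exp(g))*(g + 2*exp(g)) + g*(g + 7)*(g - 8*exp(g))*(g + 2*exp(g)) + (g - 3)*(g + 7)*(g + 2*exp(g))*(g*(8*exp(g) - 1) - g + 8*exp(g)))/((g - 3)^2*(g + 7)^2*(g + 2*exp(g))^2)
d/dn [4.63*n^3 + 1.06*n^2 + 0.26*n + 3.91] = 13.89*n^2 + 2.12*n + 0.26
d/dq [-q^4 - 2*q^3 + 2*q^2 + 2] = 2*q*(-2*q^2 - 3*q + 2)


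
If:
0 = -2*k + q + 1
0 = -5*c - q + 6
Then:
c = 6/5 - q/5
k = q/2 + 1/2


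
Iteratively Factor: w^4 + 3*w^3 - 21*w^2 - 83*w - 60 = (w + 4)*(w^3 - w^2 - 17*w - 15) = (w + 3)*(w + 4)*(w^2 - 4*w - 5) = (w + 1)*(w + 3)*(w + 4)*(w - 5)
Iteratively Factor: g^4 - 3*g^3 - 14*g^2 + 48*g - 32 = (g - 4)*(g^3 + g^2 - 10*g + 8) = (g - 4)*(g + 4)*(g^2 - 3*g + 2) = (g - 4)*(g - 1)*(g + 4)*(g - 2)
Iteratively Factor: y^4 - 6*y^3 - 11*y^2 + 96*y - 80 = (y - 1)*(y^3 - 5*y^2 - 16*y + 80) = (y - 5)*(y - 1)*(y^2 - 16) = (y - 5)*(y - 4)*(y - 1)*(y + 4)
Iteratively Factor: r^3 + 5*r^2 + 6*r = (r + 2)*(r^2 + 3*r) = (r + 2)*(r + 3)*(r)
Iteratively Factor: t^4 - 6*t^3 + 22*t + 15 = (t - 5)*(t^3 - t^2 - 5*t - 3) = (t - 5)*(t + 1)*(t^2 - 2*t - 3) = (t - 5)*(t - 3)*(t + 1)*(t + 1)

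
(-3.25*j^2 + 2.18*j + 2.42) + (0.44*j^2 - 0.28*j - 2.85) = -2.81*j^2 + 1.9*j - 0.43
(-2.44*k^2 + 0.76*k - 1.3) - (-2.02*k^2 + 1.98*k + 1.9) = -0.42*k^2 - 1.22*k - 3.2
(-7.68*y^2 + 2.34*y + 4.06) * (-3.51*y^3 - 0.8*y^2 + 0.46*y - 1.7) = 26.9568*y^5 - 2.0694*y^4 - 19.6554*y^3 + 10.8844*y^2 - 2.1104*y - 6.902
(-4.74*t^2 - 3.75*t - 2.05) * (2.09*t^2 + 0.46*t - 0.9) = -9.9066*t^4 - 10.0179*t^3 - 1.7435*t^2 + 2.432*t + 1.845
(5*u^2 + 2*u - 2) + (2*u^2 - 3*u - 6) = 7*u^2 - u - 8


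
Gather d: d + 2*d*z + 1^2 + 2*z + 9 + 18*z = d*(2*z + 1) + 20*z + 10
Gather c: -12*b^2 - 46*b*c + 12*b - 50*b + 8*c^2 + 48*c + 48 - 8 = -12*b^2 - 38*b + 8*c^2 + c*(48 - 46*b) + 40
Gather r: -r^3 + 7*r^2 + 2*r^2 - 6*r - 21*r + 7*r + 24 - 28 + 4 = -r^3 + 9*r^2 - 20*r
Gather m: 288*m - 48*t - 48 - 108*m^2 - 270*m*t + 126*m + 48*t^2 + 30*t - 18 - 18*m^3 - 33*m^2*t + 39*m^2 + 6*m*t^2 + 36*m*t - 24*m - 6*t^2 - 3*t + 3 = -18*m^3 + m^2*(-33*t - 69) + m*(6*t^2 - 234*t + 390) + 42*t^2 - 21*t - 63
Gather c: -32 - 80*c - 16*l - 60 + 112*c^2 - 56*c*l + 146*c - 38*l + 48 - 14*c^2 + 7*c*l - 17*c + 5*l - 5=98*c^2 + c*(49 - 49*l) - 49*l - 49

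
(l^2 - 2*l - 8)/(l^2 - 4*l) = (l + 2)/l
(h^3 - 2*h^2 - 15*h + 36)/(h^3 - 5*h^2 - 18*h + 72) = (h - 3)/(h - 6)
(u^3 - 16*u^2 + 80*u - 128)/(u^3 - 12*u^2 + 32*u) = (u - 4)/u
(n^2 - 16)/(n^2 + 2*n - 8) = (n - 4)/(n - 2)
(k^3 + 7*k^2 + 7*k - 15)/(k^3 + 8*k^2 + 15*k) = (k - 1)/k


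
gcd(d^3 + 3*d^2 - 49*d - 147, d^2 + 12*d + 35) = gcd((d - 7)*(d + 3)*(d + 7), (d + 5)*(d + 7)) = d + 7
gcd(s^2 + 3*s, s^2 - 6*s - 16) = 1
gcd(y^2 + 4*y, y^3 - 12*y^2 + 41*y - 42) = 1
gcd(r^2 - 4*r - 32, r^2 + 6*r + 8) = r + 4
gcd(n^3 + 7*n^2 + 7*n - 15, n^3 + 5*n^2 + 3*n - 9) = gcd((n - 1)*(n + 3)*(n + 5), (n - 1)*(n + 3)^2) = n^2 + 2*n - 3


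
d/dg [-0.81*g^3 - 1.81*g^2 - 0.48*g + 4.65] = -2.43*g^2 - 3.62*g - 0.48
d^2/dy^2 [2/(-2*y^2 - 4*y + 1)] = 8*(2*y^2 + 4*y - 8*(y + 1)^2 - 1)/(2*y^2 + 4*y - 1)^3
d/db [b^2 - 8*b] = 2*b - 8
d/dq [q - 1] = 1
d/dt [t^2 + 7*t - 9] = 2*t + 7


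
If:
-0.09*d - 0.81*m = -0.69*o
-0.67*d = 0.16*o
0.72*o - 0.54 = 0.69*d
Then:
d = -0.15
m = 0.54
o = 0.61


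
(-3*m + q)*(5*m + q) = -15*m^2 + 2*m*q + q^2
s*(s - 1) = s^2 - s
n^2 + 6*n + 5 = (n + 1)*(n + 5)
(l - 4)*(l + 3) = l^2 - l - 12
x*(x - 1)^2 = x^3 - 2*x^2 + x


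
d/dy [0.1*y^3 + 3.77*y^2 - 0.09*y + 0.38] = 0.3*y^2 + 7.54*y - 0.09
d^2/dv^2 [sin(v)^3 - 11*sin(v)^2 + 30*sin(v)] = -9*sin(v)^3 + 44*sin(v)^2 - 24*sin(v) - 22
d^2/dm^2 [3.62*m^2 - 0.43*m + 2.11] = 7.24000000000000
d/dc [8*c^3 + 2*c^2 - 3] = 4*c*(6*c + 1)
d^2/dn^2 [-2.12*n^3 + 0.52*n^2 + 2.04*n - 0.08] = 1.04 - 12.72*n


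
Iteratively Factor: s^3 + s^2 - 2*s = (s + 2)*(s^2 - s) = s*(s + 2)*(s - 1)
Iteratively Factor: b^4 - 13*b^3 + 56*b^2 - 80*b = (b)*(b^3 - 13*b^2 + 56*b - 80) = b*(b - 5)*(b^2 - 8*b + 16) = b*(b - 5)*(b - 4)*(b - 4)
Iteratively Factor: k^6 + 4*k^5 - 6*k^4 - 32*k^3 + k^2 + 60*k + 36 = (k + 1)*(k^5 + 3*k^4 - 9*k^3 - 23*k^2 + 24*k + 36) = (k + 1)*(k + 3)*(k^4 - 9*k^2 + 4*k + 12) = (k + 1)^2*(k + 3)*(k^3 - k^2 - 8*k + 12) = (k - 2)*(k + 1)^2*(k + 3)*(k^2 + k - 6) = (k - 2)*(k + 1)^2*(k + 3)^2*(k - 2)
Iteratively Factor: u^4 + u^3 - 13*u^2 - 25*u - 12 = (u + 1)*(u^3 - 13*u - 12) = (u + 1)^2*(u^2 - u - 12) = (u - 4)*(u + 1)^2*(u + 3)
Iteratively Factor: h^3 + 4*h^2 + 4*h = (h)*(h^2 + 4*h + 4) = h*(h + 2)*(h + 2)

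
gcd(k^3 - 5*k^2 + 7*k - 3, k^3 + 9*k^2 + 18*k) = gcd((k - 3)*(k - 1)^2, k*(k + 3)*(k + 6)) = 1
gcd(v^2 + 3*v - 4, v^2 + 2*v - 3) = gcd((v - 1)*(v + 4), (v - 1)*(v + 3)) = v - 1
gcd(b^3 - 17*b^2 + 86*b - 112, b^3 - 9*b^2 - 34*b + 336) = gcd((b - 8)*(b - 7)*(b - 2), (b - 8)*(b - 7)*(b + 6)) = b^2 - 15*b + 56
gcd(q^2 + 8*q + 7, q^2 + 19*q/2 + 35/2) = q + 7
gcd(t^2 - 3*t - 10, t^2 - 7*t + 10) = t - 5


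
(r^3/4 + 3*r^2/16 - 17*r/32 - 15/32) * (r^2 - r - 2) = r^5/4 - r^4/16 - 39*r^3/32 - 5*r^2/16 + 49*r/32 + 15/16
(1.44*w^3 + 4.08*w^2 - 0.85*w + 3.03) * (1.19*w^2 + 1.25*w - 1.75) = 1.7136*w^5 + 6.6552*w^4 + 1.5685*w^3 - 4.5968*w^2 + 5.275*w - 5.3025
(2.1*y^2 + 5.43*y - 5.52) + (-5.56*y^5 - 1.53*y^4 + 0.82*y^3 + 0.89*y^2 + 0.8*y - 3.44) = -5.56*y^5 - 1.53*y^4 + 0.82*y^3 + 2.99*y^2 + 6.23*y - 8.96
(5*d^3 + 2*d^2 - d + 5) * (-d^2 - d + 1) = -5*d^5 - 7*d^4 + 4*d^3 - 2*d^2 - 6*d + 5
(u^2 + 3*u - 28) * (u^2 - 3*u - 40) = u^4 - 77*u^2 - 36*u + 1120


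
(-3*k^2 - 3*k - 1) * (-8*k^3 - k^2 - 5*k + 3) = 24*k^5 + 27*k^4 + 26*k^3 + 7*k^2 - 4*k - 3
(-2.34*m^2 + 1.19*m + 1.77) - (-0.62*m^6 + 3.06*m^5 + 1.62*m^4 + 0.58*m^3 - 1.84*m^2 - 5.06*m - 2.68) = 0.62*m^6 - 3.06*m^5 - 1.62*m^4 - 0.58*m^3 - 0.5*m^2 + 6.25*m + 4.45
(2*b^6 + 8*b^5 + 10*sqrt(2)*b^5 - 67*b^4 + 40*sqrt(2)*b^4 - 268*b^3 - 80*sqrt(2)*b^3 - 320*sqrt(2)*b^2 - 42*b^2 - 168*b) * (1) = 2*b^6 + 8*b^5 + 10*sqrt(2)*b^5 - 67*b^4 + 40*sqrt(2)*b^4 - 268*b^3 - 80*sqrt(2)*b^3 - 320*sqrt(2)*b^2 - 42*b^2 - 168*b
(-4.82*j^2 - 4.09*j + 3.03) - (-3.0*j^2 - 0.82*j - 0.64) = -1.82*j^2 - 3.27*j + 3.67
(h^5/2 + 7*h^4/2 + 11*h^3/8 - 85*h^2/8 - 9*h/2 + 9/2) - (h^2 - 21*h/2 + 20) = h^5/2 + 7*h^4/2 + 11*h^3/8 - 93*h^2/8 + 6*h - 31/2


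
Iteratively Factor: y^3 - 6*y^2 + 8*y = (y - 2)*(y^2 - 4*y) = (y - 4)*(y - 2)*(y)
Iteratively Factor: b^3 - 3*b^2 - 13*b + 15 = (b - 5)*(b^2 + 2*b - 3) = (b - 5)*(b - 1)*(b + 3)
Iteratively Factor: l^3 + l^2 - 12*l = (l + 4)*(l^2 - 3*l) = l*(l + 4)*(l - 3)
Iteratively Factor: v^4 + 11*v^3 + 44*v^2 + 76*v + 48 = (v + 3)*(v^3 + 8*v^2 + 20*v + 16) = (v + 2)*(v + 3)*(v^2 + 6*v + 8) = (v + 2)^2*(v + 3)*(v + 4)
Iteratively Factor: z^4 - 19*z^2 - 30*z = (z + 2)*(z^3 - 2*z^2 - 15*z) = z*(z + 2)*(z^2 - 2*z - 15) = z*(z + 2)*(z + 3)*(z - 5)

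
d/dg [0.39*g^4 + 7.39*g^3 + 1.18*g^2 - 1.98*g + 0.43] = 1.56*g^3 + 22.17*g^2 + 2.36*g - 1.98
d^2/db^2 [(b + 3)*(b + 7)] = 2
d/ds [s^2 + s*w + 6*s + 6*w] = 2*s + w + 6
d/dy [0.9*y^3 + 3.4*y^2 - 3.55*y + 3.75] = 2.7*y^2 + 6.8*y - 3.55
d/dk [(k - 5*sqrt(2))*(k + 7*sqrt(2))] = 2*k + 2*sqrt(2)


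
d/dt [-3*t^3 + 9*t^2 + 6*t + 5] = -9*t^2 + 18*t + 6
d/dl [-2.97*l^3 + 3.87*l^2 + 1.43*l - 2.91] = -8.91*l^2 + 7.74*l + 1.43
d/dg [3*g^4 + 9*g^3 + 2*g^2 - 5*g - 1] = 12*g^3 + 27*g^2 + 4*g - 5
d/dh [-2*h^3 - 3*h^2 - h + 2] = -6*h^2 - 6*h - 1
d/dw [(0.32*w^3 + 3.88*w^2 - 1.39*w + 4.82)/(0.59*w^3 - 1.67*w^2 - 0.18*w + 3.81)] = (-1.11022302462516e-16*w^5 - 2.8236*w^4 + 1.525*w^3 - 7.8935*w^2 + 45.6644*w - 4.4283)/(0.3481*w^6 - 1.9706*w^5 + 2.5765*w^4 + 5.097*w^3 - 12.693*w^2 - 1.3716*w + 14.5161)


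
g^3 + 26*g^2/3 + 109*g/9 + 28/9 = (g + 1/3)*(g + 4/3)*(g + 7)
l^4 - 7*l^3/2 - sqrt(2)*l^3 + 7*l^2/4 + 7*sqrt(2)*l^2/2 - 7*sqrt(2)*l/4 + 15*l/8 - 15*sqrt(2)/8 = (l - 5/2)*(l - 3/2)*(l + 1/2)*(l - sqrt(2))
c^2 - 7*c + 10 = (c - 5)*(c - 2)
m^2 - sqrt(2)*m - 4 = (m - 2*sqrt(2))*(m + sqrt(2))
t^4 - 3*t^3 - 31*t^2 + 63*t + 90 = (t - 6)*(t - 3)*(t + 1)*(t + 5)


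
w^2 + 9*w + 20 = (w + 4)*(w + 5)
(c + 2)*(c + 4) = c^2 + 6*c + 8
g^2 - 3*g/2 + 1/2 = (g - 1)*(g - 1/2)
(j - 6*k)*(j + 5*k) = j^2 - j*k - 30*k^2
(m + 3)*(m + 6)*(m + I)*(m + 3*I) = m^4 + 9*m^3 + 4*I*m^3 + 15*m^2 + 36*I*m^2 - 27*m + 72*I*m - 54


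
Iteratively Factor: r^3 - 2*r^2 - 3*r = (r + 1)*(r^2 - 3*r) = r*(r + 1)*(r - 3)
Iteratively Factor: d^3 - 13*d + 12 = (d - 3)*(d^2 + 3*d - 4) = (d - 3)*(d - 1)*(d + 4)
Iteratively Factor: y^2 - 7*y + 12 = (y - 3)*(y - 4)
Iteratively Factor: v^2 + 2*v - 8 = (v + 4)*(v - 2)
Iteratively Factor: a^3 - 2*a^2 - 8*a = (a)*(a^2 - 2*a - 8) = a*(a - 4)*(a + 2)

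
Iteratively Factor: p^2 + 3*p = (p)*(p + 3)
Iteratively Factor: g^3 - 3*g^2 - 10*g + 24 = (g + 3)*(g^2 - 6*g + 8) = (g - 2)*(g + 3)*(g - 4)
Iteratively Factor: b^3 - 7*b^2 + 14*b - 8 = (b - 2)*(b^2 - 5*b + 4) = (b - 2)*(b - 1)*(b - 4)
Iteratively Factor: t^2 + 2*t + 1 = (t + 1)*(t + 1)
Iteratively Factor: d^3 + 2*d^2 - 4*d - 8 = (d - 2)*(d^2 + 4*d + 4) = (d - 2)*(d + 2)*(d + 2)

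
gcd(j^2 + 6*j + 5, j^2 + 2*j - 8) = 1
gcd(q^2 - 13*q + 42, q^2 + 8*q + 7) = 1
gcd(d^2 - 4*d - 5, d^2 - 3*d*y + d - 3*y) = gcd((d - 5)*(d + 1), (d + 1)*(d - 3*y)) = d + 1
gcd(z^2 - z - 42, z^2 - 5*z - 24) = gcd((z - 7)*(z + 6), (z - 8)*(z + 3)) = 1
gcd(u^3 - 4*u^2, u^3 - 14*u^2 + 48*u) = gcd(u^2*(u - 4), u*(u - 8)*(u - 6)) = u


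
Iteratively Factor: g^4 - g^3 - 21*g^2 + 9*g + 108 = (g - 3)*(g^3 + 2*g^2 - 15*g - 36) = (g - 3)*(g + 3)*(g^2 - g - 12) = (g - 3)*(g + 3)^2*(g - 4)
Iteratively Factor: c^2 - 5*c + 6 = (c - 3)*(c - 2)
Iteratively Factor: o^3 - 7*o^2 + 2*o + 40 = (o - 4)*(o^2 - 3*o - 10) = (o - 5)*(o - 4)*(o + 2)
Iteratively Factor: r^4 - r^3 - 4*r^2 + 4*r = (r)*(r^3 - r^2 - 4*r + 4) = r*(r - 1)*(r^2 - 4) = r*(r - 1)*(r + 2)*(r - 2)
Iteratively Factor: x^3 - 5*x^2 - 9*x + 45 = (x + 3)*(x^2 - 8*x + 15) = (x - 5)*(x + 3)*(x - 3)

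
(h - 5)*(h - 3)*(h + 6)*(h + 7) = h^4 + 5*h^3 - 47*h^2 - 141*h + 630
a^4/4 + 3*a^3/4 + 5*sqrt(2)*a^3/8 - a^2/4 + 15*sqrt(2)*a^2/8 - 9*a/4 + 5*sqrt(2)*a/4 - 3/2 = (a/2 + 1/2)*(a/2 + 1)*(a - sqrt(2)/2)*(a + 3*sqrt(2))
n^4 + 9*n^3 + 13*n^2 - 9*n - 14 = (n - 1)*(n + 1)*(n + 2)*(n + 7)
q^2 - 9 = (q - 3)*(q + 3)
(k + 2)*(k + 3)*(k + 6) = k^3 + 11*k^2 + 36*k + 36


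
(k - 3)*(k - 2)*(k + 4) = k^3 - k^2 - 14*k + 24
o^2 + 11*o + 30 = (o + 5)*(o + 6)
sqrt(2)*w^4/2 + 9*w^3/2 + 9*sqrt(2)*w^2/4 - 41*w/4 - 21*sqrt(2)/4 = (w - sqrt(2))*(w + 3*sqrt(2)/2)*(w + 7*sqrt(2)/2)*(sqrt(2)*w/2 + 1/2)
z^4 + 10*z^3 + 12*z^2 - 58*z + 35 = (z - 1)^2*(z + 5)*(z + 7)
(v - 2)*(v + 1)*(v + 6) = v^3 + 5*v^2 - 8*v - 12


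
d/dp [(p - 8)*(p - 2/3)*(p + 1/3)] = 3*p^2 - 50*p/3 + 22/9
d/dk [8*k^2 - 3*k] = 16*k - 3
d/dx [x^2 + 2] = 2*x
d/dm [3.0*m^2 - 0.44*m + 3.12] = 6.0*m - 0.44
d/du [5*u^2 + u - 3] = 10*u + 1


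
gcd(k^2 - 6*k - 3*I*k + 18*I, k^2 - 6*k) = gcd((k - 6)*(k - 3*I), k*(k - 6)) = k - 6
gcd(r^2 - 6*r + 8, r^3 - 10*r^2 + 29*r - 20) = r - 4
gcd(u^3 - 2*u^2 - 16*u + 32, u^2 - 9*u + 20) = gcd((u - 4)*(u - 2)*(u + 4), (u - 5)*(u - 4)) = u - 4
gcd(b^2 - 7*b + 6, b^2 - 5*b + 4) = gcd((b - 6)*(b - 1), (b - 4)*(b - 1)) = b - 1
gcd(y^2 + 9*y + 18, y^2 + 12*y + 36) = y + 6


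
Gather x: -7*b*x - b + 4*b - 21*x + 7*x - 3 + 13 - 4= 3*b + x*(-7*b - 14) + 6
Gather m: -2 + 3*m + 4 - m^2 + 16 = -m^2 + 3*m + 18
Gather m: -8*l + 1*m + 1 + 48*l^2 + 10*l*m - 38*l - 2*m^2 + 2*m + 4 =48*l^2 - 46*l - 2*m^2 + m*(10*l + 3) + 5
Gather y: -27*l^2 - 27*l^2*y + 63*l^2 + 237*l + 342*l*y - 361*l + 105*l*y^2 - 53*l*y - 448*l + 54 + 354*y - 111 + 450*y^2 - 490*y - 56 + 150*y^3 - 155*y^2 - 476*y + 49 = 36*l^2 - 572*l + 150*y^3 + y^2*(105*l + 295) + y*(-27*l^2 + 289*l - 612) - 64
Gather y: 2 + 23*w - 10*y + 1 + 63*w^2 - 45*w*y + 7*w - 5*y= 63*w^2 + 30*w + y*(-45*w - 15) + 3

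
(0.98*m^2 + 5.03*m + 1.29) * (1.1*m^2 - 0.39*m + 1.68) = 1.078*m^4 + 5.1508*m^3 + 1.1037*m^2 + 7.9473*m + 2.1672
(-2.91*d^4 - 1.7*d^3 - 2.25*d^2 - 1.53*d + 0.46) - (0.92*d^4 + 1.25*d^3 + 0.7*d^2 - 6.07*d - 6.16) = -3.83*d^4 - 2.95*d^3 - 2.95*d^2 + 4.54*d + 6.62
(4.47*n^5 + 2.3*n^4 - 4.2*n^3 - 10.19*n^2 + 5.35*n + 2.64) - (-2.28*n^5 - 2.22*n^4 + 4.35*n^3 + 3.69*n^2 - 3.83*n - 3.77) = 6.75*n^5 + 4.52*n^4 - 8.55*n^3 - 13.88*n^2 + 9.18*n + 6.41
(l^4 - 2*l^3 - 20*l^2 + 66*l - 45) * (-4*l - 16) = -4*l^5 - 8*l^4 + 112*l^3 + 56*l^2 - 876*l + 720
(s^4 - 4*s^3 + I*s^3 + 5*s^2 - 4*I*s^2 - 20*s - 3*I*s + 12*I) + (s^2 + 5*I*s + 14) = s^4 - 4*s^3 + I*s^3 + 6*s^2 - 4*I*s^2 - 20*s + 2*I*s + 14 + 12*I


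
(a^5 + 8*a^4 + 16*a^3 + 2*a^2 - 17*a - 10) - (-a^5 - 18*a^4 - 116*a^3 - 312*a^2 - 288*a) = 2*a^5 + 26*a^4 + 132*a^3 + 314*a^2 + 271*a - 10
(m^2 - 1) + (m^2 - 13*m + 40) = 2*m^2 - 13*m + 39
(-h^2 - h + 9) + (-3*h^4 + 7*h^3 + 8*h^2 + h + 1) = -3*h^4 + 7*h^3 + 7*h^2 + 10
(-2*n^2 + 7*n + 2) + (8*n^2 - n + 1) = 6*n^2 + 6*n + 3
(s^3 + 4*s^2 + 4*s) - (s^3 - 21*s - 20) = 4*s^2 + 25*s + 20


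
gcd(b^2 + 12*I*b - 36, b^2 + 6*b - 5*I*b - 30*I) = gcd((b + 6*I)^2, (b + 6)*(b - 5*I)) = 1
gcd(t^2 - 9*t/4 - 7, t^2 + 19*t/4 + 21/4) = t + 7/4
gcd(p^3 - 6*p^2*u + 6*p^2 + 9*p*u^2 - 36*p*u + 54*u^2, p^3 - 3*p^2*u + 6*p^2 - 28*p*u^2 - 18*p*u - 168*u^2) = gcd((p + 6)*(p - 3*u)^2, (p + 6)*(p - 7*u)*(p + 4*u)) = p + 6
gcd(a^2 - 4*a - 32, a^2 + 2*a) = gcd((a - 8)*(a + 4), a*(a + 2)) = 1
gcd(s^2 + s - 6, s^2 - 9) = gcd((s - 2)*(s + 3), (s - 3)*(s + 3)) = s + 3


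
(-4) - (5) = -9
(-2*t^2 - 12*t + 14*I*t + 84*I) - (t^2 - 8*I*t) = -3*t^2 - 12*t + 22*I*t + 84*I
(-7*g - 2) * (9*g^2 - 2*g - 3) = -63*g^3 - 4*g^2 + 25*g + 6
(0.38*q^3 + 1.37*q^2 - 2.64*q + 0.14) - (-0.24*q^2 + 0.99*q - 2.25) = 0.38*q^3 + 1.61*q^2 - 3.63*q + 2.39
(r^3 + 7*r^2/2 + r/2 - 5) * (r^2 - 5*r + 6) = r^5 - 3*r^4/2 - 11*r^3 + 27*r^2/2 + 28*r - 30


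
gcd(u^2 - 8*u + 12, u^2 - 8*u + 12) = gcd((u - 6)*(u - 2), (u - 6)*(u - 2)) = u^2 - 8*u + 12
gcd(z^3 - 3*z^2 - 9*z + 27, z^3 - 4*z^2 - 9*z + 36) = z^2 - 9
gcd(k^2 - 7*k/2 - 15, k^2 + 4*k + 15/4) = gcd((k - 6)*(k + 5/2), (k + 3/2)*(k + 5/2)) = k + 5/2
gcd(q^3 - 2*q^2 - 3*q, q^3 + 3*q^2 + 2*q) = q^2 + q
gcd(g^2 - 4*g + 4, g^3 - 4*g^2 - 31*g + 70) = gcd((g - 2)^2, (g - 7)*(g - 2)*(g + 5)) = g - 2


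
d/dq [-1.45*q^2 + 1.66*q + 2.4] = 1.66 - 2.9*q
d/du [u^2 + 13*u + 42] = 2*u + 13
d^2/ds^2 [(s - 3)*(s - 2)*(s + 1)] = 6*s - 8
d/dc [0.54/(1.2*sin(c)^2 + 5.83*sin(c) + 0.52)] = -(1.296*sin(c) + 3.1482)*cos(c)/(1.2*sin(c)^2 + 5.83*sin(c) + 0.52)^2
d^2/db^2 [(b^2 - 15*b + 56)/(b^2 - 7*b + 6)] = 4*(-4*b^3 + 75*b^2 - 453*b + 907)/(b^6 - 21*b^5 + 165*b^4 - 595*b^3 + 990*b^2 - 756*b + 216)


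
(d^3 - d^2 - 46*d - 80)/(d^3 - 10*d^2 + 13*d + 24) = (d^2 + 7*d + 10)/(d^2 - 2*d - 3)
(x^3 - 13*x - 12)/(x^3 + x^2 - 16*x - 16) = (x + 3)/(x + 4)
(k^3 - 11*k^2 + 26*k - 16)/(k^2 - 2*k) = k - 9 + 8/k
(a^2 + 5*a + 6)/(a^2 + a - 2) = (a + 3)/(a - 1)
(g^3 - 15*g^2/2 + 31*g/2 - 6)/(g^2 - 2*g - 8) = (2*g^2 - 7*g + 3)/(2*(g + 2))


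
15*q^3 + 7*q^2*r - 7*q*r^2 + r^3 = (-5*q + r)*(-3*q + r)*(q + r)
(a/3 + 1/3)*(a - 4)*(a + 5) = a^3/3 + 2*a^2/3 - 19*a/3 - 20/3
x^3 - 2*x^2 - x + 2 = (x - 2)*(x - 1)*(x + 1)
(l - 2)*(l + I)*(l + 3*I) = l^3 - 2*l^2 + 4*I*l^2 - 3*l - 8*I*l + 6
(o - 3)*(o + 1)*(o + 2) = o^3 - 7*o - 6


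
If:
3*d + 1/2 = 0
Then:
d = -1/6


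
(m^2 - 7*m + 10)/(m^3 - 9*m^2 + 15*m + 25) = (m - 2)/(m^2 - 4*m - 5)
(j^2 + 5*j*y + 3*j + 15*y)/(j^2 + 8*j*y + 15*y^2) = (j + 3)/(j + 3*y)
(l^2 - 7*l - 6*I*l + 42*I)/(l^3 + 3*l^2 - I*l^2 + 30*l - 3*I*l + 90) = (l - 7)/(l^2 + l*(3 + 5*I) + 15*I)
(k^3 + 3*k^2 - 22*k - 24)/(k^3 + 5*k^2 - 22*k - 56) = (k^2 + 7*k + 6)/(k^2 + 9*k + 14)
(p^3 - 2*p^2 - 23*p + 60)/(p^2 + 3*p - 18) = (p^2 + p - 20)/(p + 6)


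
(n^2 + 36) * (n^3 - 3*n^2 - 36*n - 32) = n^5 - 3*n^4 - 140*n^2 - 1296*n - 1152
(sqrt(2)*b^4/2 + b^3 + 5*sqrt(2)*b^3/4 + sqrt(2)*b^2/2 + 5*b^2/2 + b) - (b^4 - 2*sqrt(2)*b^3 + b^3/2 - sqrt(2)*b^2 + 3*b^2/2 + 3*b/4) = -b^4 + sqrt(2)*b^4/2 + b^3/2 + 13*sqrt(2)*b^3/4 + b^2 + 3*sqrt(2)*b^2/2 + b/4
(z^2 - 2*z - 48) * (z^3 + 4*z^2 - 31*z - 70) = z^5 + 2*z^4 - 87*z^3 - 200*z^2 + 1628*z + 3360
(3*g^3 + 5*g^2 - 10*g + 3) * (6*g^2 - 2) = 18*g^5 + 30*g^4 - 66*g^3 + 8*g^2 + 20*g - 6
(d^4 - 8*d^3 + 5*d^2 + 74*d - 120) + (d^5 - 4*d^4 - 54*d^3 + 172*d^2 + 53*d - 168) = d^5 - 3*d^4 - 62*d^3 + 177*d^2 + 127*d - 288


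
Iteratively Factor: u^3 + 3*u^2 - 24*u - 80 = (u + 4)*(u^2 - u - 20) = (u + 4)^2*(u - 5)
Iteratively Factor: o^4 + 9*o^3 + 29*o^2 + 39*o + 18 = (o + 1)*(o^3 + 8*o^2 + 21*o + 18) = (o + 1)*(o + 2)*(o^2 + 6*o + 9) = (o + 1)*(o + 2)*(o + 3)*(o + 3)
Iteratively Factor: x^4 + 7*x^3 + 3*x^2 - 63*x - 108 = (x - 3)*(x^3 + 10*x^2 + 33*x + 36) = (x - 3)*(x + 3)*(x^2 + 7*x + 12) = (x - 3)*(x + 3)*(x + 4)*(x + 3)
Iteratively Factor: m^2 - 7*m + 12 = (m - 3)*(m - 4)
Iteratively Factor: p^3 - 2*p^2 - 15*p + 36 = (p - 3)*(p^2 + p - 12) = (p - 3)^2*(p + 4)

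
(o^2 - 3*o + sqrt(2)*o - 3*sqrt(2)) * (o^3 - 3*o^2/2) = o^5 - 9*o^4/2 + sqrt(2)*o^4 - 9*sqrt(2)*o^3/2 + 9*o^3/2 + 9*sqrt(2)*o^2/2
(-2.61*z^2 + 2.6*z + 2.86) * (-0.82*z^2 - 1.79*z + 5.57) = 2.1402*z^4 + 2.5399*z^3 - 21.5369*z^2 + 9.3626*z + 15.9302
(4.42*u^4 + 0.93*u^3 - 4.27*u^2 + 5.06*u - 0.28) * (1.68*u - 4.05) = 7.4256*u^5 - 16.3386*u^4 - 10.9401*u^3 + 25.7943*u^2 - 20.9634*u + 1.134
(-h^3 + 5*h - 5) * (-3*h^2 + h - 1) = 3*h^5 - h^4 - 14*h^3 + 20*h^2 - 10*h + 5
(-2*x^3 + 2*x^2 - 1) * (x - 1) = -2*x^4 + 4*x^3 - 2*x^2 - x + 1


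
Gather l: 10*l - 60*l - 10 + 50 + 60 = 100 - 50*l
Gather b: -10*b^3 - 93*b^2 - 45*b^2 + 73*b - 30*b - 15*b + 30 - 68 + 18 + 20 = -10*b^3 - 138*b^2 + 28*b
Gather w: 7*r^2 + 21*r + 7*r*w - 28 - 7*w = 7*r^2 + 21*r + w*(7*r - 7) - 28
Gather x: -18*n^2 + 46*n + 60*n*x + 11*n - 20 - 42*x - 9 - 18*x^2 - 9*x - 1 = -18*n^2 + 57*n - 18*x^2 + x*(60*n - 51) - 30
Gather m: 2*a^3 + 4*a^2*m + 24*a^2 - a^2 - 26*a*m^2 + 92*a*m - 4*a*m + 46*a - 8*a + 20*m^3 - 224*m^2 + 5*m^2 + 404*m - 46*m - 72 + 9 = 2*a^3 + 23*a^2 + 38*a + 20*m^3 + m^2*(-26*a - 219) + m*(4*a^2 + 88*a + 358) - 63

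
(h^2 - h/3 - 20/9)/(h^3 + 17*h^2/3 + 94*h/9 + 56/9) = (3*h - 5)/(3*h^2 + 13*h + 14)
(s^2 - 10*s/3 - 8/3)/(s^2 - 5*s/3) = (3*s^2 - 10*s - 8)/(s*(3*s - 5))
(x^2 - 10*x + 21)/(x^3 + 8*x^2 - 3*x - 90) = (x - 7)/(x^2 + 11*x + 30)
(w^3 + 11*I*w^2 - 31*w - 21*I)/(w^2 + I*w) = w + 10*I - 21/w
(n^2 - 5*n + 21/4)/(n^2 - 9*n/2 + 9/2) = (n - 7/2)/(n - 3)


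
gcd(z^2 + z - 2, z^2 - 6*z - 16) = z + 2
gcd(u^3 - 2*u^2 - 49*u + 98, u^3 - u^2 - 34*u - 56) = u - 7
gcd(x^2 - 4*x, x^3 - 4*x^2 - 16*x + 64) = x - 4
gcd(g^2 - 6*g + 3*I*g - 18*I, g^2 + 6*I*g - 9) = g + 3*I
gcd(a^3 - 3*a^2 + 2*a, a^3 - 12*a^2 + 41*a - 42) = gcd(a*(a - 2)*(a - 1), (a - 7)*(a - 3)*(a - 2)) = a - 2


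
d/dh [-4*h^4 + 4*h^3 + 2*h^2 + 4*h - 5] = -16*h^3 + 12*h^2 + 4*h + 4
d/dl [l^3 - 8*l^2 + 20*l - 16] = 3*l^2 - 16*l + 20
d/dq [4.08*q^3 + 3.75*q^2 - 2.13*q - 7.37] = 12.24*q^2 + 7.5*q - 2.13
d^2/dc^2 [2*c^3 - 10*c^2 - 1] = 12*c - 20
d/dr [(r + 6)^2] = 2*r + 12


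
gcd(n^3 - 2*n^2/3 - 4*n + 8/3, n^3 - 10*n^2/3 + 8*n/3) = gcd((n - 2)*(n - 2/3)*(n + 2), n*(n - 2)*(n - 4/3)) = n - 2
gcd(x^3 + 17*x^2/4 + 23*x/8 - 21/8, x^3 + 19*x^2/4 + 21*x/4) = x^2 + 19*x/4 + 21/4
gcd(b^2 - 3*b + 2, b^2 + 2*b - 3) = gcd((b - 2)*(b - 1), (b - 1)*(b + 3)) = b - 1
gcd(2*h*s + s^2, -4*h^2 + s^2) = 2*h + s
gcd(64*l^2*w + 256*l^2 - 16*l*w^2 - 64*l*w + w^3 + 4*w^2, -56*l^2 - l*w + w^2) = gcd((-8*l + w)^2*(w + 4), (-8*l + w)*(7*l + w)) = -8*l + w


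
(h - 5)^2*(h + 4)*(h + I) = h^4 - 6*h^3 + I*h^3 - 15*h^2 - 6*I*h^2 + 100*h - 15*I*h + 100*I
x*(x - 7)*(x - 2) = x^3 - 9*x^2 + 14*x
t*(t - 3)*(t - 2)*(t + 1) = t^4 - 4*t^3 + t^2 + 6*t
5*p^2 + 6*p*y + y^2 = (p + y)*(5*p + y)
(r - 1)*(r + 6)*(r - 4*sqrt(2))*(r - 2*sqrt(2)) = r^4 - 6*sqrt(2)*r^3 + 5*r^3 - 30*sqrt(2)*r^2 + 10*r^2 + 36*sqrt(2)*r + 80*r - 96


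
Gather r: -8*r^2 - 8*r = -8*r^2 - 8*r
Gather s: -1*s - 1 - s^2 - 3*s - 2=-s^2 - 4*s - 3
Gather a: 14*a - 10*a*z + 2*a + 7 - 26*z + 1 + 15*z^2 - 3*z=a*(16 - 10*z) + 15*z^2 - 29*z + 8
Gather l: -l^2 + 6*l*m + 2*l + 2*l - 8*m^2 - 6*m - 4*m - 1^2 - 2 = -l^2 + l*(6*m + 4) - 8*m^2 - 10*m - 3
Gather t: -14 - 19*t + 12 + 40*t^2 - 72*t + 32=40*t^2 - 91*t + 30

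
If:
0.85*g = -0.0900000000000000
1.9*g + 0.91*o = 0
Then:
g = -0.11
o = 0.22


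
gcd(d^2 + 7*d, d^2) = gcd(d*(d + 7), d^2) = d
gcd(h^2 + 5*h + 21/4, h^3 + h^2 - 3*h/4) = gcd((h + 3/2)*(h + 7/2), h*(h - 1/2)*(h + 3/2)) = h + 3/2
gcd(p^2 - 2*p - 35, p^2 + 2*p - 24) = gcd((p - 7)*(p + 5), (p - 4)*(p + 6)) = 1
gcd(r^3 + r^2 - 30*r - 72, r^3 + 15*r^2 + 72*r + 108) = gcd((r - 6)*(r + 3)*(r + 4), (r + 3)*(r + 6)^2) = r + 3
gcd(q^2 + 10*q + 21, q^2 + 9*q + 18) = q + 3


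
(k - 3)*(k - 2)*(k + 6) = k^3 + k^2 - 24*k + 36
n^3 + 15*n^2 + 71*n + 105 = (n + 3)*(n + 5)*(n + 7)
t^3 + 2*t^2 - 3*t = t*(t - 1)*(t + 3)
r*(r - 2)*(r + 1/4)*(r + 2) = r^4 + r^3/4 - 4*r^2 - r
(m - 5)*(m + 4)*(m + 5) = m^3 + 4*m^2 - 25*m - 100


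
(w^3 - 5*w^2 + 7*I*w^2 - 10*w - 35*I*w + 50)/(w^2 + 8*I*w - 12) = (w^2 + 5*w*(-1 + I) - 25*I)/(w + 6*I)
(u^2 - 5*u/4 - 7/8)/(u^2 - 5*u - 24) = (-8*u^2 + 10*u + 7)/(8*(-u^2 + 5*u + 24))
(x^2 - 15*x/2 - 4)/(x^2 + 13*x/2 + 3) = (x - 8)/(x + 6)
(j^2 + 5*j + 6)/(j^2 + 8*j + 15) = (j + 2)/(j + 5)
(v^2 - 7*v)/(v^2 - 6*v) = (v - 7)/(v - 6)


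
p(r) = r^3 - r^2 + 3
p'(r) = 3*r^2 - 2*r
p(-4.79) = -129.85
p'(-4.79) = 78.41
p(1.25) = 3.39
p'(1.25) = 2.19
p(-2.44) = -17.48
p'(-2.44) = 22.74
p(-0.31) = 2.87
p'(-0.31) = 0.91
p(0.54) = 2.87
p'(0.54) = -0.21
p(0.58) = 2.86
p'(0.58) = -0.15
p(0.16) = 2.98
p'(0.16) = -0.24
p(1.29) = 3.48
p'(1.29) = 2.41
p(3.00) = 21.00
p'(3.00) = 21.00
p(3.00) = 21.00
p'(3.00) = 21.00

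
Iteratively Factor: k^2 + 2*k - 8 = (k + 4)*(k - 2)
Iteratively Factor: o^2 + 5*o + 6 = (o + 3)*(o + 2)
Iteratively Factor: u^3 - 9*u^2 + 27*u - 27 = (u - 3)*(u^2 - 6*u + 9) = (u - 3)^2*(u - 3)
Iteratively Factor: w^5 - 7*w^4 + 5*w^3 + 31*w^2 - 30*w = (w)*(w^4 - 7*w^3 + 5*w^2 + 31*w - 30) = w*(w - 3)*(w^3 - 4*w^2 - 7*w + 10) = w*(w - 3)*(w + 2)*(w^2 - 6*w + 5) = w*(w - 3)*(w - 1)*(w + 2)*(w - 5)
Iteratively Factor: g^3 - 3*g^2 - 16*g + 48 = (g - 3)*(g^2 - 16) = (g - 4)*(g - 3)*(g + 4)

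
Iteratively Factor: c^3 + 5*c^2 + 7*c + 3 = (c + 3)*(c^2 + 2*c + 1) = (c + 1)*(c + 3)*(c + 1)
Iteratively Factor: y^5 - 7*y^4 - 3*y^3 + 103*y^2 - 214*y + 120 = (y - 2)*(y^4 - 5*y^3 - 13*y^2 + 77*y - 60) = (y - 2)*(y + 4)*(y^3 - 9*y^2 + 23*y - 15) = (y - 3)*(y - 2)*(y + 4)*(y^2 - 6*y + 5) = (y - 5)*(y - 3)*(y - 2)*(y + 4)*(y - 1)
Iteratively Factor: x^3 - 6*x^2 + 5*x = (x - 5)*(x^2 - x) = (x - 5)*(x - 1)*(x)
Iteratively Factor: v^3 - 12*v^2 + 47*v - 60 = (v - 4)*(v^2 - 8*v + 15) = (v - 4)*(v - 3)*(v - 5)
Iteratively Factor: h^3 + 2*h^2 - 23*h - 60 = (h - 5)*(h^2 + 7*h + 12) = (h - 5)*(h + 3)*(h + 4)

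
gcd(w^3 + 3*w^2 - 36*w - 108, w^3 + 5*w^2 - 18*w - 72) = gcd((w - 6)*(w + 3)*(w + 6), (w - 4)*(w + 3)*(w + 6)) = w^2 + 9*w + 18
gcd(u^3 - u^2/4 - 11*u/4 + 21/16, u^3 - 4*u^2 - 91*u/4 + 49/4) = u - 1/2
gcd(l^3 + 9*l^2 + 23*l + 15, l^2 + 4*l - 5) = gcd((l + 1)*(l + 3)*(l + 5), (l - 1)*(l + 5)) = l + 5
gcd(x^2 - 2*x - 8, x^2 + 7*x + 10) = x + 2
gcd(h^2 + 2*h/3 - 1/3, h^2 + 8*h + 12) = 1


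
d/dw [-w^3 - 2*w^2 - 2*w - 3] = -3*w^2 - 4*w - 2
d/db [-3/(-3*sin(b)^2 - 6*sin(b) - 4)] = -18*(sin(b) + 1)*cos(b)/(3*sin(b)^2 + 6*sin(b) + 4)^2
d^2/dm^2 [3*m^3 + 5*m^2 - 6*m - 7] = 18*m + 10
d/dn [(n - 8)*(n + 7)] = 2*n - 1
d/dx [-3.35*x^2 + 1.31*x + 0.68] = 1.31 - 6.7*x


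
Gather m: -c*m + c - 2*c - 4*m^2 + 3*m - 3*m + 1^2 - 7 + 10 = -c*m - c - 4*m^2 + 4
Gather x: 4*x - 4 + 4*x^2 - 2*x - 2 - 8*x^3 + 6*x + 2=-8*x^3 + 4*x^2 + 8*x - 4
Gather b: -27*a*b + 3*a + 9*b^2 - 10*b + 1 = 3*a + 9*b^2 + b*(-27*a - 10) + 1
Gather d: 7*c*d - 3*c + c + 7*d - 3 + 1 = -2*c + d*(7*c + 7) - 2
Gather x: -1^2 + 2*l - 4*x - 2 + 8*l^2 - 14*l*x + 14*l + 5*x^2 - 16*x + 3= 8*l^2 + 16*l + 5*x^2 + x*(-14*l - 20)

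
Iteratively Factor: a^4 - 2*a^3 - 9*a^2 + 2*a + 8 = (a + 1)*(a^3 - 3*a^2 - 6*a + 8) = (a - 4)*(a + 1)*(a^2 + a - 2) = (a - 4)*(a + 1)*(a + 2)*(a - 1)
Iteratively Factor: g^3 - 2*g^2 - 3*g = (g + 1)*(g^2 - 3*g) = g*(g + 1)*(g - 3)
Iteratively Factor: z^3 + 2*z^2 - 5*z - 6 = (z - 2)*(z^2 + 4*z + 3) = (z - 2)*(z + 3)*(z + 1)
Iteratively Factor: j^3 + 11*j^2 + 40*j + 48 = (j + 4)*(j^2 + 7*j + 12) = (j + 4)^2*(j + 3)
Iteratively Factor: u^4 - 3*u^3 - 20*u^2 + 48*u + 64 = (u - 4)*(u^3 + u^2 - 16*u - 16) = (u - 4)^2*(u^2 + 5*u + 4) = (u - 4)^2*(u + 1)*(u + 4)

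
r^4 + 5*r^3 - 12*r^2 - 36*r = r*(r - 3)*(r + 2)*(r + 6)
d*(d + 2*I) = d^2 + 2*I*d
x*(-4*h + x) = -4*h*x + x^2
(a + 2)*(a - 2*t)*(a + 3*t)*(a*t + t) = a^4*t + a^3*t^2 + 3*a^3*t - 6*a^2*t^3 + 3*a^2*t^2 + 2*a^2*t - 18*a*t^3 + 2*a*t^2 - 12*t^3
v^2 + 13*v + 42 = (v + 6)*(v + 7)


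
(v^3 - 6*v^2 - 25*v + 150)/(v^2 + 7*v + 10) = (v^2 - 11*v + 30)/(v + 2)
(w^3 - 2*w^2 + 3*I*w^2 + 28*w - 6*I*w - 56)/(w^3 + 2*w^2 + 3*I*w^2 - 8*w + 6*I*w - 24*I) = (w^2 + 3*I*w + 28)/(w^2 + w*(4 + 3*I) + 12*I)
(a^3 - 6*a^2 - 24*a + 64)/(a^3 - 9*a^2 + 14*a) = (a^2 - 4*a - 32)/(a*(a - 7))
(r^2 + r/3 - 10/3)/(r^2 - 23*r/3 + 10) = (r + 2)/(r - 6)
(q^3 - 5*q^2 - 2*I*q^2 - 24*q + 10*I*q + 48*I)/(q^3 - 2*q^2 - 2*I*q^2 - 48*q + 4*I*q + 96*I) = (q + 3)/(q + 6)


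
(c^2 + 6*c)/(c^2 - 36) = c/(c - 6)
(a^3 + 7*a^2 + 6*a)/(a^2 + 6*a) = a + 1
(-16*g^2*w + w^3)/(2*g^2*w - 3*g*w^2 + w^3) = (-16*g^2 + w^2)/(2*g^2 - 3*g*w + w^2)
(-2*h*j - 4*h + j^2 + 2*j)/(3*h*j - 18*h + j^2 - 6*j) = (-2*h*j - 4*h + j^2 + 2*j)/(3*h*j - 18*h + j^2 - 6*j)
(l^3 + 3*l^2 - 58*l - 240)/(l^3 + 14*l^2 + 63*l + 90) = (l - 8)/(l + 3)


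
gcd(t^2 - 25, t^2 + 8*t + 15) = t + 5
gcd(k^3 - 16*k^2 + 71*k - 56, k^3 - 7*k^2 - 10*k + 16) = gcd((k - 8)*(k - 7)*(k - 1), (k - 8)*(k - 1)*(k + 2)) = k^2 - 9*k + 8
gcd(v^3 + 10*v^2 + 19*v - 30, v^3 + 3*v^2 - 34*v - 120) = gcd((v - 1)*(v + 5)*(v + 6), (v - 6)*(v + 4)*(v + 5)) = v + 5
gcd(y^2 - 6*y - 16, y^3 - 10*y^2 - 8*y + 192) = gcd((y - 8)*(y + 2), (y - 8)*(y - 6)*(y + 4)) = y - 8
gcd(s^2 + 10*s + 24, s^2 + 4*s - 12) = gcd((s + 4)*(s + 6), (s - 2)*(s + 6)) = s + 6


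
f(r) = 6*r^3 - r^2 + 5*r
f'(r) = 18*r^2 - 2*r + 5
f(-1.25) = -19.53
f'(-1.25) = 35.62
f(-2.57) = -121.30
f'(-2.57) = 129.03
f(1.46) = 23.84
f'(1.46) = 40.45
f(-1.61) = -35.68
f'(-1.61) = 54.88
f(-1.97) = -59.60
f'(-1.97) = 78.80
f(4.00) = 388.00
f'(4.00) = 285.00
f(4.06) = 405.36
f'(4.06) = 293.58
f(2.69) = 123.00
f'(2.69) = 129.87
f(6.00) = 1290.00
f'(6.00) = 641.00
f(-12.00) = -10572.00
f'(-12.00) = 2621.00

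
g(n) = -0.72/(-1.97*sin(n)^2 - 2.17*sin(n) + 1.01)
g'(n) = -0.72*(3.94*sin(n)*cos(n) + 2.17*cos(n))/(-1.97*sin(n)^2 - 2.17*sin(n) + 1.01)^2 = -(2.8368*sin(n) + 1.5624)*cos(n)/(1.97*sin(n)^2 + 2.17*sin(n) - 1.01)^2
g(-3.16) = -0.74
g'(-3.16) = 1.72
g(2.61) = 1.21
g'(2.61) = 7.28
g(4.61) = -0.59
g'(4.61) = -0.09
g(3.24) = -0.60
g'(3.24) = 0.88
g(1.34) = 0.24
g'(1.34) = -0.11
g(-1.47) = -0.59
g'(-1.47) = 0.09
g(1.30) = 0.25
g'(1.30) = -0.14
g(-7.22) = -0.49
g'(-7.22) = 0.20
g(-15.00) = -0.45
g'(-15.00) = -0.09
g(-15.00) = -0.45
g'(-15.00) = -0.09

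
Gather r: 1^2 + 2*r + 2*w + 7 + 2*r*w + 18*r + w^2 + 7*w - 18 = r*(2*w + 20) + w^2 + 9*w - 10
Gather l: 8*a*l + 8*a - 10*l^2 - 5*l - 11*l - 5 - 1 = 8*a - 10*l^2 + l*(8*a - 16) - 6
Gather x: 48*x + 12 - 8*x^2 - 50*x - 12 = -8*x^2 - 2*x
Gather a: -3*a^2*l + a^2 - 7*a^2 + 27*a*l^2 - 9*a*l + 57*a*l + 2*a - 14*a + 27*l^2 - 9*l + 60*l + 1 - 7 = a^2*(-3*l - 6) + a*(27*l^2 + 48*l - 12) + 27*l^2 + 51*l - 6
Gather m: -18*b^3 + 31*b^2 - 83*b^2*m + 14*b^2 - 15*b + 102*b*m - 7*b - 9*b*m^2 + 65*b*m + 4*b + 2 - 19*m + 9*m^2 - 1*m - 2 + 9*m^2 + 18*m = -18*b^3 + 45*b^2 - 18*b + m^2*(18 - 9*b) + m*(-83*b^2 + 167*b - 2)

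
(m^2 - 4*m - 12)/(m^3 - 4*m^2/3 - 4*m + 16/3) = 3*(m - 6)/(3*m^2 - 10*m + 8)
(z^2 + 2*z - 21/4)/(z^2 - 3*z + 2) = (z^2 + 2*z - 21/4)/(z^2 - 3*z + 2)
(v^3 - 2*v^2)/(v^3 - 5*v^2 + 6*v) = v/(v - 3)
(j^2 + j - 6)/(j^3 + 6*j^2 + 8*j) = (j^2 + j - 6)/(j*(j^2 + 6*j + 8))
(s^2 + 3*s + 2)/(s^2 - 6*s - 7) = (s + 2)/(s - 7)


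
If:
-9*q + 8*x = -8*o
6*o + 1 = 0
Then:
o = -1/6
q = 8*x/9 - 4/27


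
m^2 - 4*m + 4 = (m - 2)^2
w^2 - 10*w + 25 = (w - 5)^2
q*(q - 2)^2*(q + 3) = q^4 - q^3 - 8*q^2 + 12*q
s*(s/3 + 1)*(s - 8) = s^3/3 - 5*s^2/3 - 8*s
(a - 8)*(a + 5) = a^2 - 3*a - 40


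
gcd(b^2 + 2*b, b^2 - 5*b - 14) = b + 2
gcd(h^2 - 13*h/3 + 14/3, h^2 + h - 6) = h - 2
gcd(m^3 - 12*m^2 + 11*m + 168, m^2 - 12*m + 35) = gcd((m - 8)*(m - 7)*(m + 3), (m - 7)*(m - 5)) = m - 7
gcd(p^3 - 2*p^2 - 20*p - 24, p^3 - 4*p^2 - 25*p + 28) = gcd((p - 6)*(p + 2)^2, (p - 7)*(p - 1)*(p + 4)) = 1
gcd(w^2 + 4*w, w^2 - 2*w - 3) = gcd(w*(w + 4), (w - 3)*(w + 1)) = 1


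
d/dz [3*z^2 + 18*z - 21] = 6*z + 18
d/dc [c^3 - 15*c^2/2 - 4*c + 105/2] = 3*c^2 - 15*c - 4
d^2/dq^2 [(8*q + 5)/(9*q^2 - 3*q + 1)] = 6*(3*(6*q - 1)^2*(8*q + 5) - (72*q + 7)*(9*q^2 - 3*q + 1))/(9*q^2 - 3*q + 1)^3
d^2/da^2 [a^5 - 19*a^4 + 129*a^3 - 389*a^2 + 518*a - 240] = 20*a^3 - 228*a^2 + 774*a - 778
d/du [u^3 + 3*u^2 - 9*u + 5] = 3*u^2 + 6*u - 9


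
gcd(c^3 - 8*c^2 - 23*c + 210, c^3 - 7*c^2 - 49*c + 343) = c - 7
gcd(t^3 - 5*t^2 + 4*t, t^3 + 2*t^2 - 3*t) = t^2 - t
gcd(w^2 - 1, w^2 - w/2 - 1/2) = w - 1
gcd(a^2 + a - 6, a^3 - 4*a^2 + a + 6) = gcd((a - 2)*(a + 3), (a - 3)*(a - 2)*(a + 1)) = a - 2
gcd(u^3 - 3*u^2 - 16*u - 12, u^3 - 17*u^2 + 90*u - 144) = u - 6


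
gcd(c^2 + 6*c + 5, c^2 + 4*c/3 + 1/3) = c + 1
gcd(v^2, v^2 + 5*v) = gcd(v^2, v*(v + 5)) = v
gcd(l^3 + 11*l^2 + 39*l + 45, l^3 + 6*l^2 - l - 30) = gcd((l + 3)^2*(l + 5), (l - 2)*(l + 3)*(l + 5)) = l^2 + 8*l + 15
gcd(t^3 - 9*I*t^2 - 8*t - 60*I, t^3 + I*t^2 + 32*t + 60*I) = t^2 - 4*I*t + 12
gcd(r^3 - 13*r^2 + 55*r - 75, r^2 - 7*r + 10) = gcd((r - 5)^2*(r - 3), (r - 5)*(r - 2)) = r - 5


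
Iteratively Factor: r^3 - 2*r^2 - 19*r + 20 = (r - 1)*(r^2 - r - 20) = (r - 5)*(r - 1)*(r + 4)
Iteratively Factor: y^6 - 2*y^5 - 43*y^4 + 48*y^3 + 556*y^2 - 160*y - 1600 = (y + 4)*(y^5 - 6*y^4 - 19*y^3 + 124*y^2 + 60*y - 400) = (y - 5)*(y + 4)*(y^4 - y^3 - 24*y^2 + 4*y + 80) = (y - 5)*(y - 2)*(y + 4)*(y^3 + y^2 - 22*y - 40) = (y - 5)^2*(y - 2)*(y + 4)*(y^2 + 6*y + 8) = (y - 5)^2*(y - 2)*(y + 2)*(y + 4)*(y + 4)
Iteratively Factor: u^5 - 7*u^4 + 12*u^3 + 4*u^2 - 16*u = (u)*(u^4 - 7*u^3 + 12*u^2 + 4*u - 16) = u*(u + 1)*(u^3 - 8*u^2 + 20*u - 16) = u*(u - 2)*(u + 1)*(u^2 - 6*u + 8) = u*(u - 2)^2*(u + 1)*(u - 4)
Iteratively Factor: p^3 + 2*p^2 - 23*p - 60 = (p + 3)*(p^2 - p - 20) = (p + 3)*(p + 4)*(p - 5)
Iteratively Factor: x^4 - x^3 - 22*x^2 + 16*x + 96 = (x + 2)*(x^3 - 3*x^2 - 16*x + 48) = (x - 3)*(x + 2)*(x^2 - 16) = (x - 4)*(x - 3)*(x + 2)*(x + 4)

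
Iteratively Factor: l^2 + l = (l)*(l + 1)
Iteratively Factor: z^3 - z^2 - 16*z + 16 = (z - 4)*(z^2 + 3*z - 4) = (z - 4)*(z - 1)*(z + 4)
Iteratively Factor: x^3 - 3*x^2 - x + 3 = (x + 1)*(x^2 - 4*x + 3) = (x - 3)*(x + 1)*(x - 1)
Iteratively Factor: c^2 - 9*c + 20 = (c - 4)*(c - 5)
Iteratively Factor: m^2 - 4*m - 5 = (m - 5)*(m + 1)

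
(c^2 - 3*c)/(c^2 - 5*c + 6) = c/(c - 2)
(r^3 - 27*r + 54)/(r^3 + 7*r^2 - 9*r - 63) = (r^2 + 3*r - 18)/(r^2 + 10*r + 21)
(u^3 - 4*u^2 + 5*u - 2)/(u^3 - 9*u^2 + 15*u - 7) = (u - 2)/(u - 7)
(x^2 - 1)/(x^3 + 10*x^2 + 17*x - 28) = (x + 1)/(x^2 + 11*x + 28)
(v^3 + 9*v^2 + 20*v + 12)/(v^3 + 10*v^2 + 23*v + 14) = (v + 6)/(v + 7)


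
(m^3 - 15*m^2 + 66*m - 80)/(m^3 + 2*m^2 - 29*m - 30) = (m^2 - 10*m + 16)/(m^2 + 7*m + 6)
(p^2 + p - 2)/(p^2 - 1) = (p + 2)/(p + 1)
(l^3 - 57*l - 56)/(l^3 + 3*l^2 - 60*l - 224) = (l + 1)/(l + 4)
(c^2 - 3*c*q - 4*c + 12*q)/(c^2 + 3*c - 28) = (c - 3*q)/(c + 7)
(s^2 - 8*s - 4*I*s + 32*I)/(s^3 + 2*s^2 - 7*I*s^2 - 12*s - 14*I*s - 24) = (s - 8)/(s^2 + s*(2 - 3*I) - 6*I)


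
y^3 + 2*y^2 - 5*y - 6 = (y - 2)*(y + 1)*(y + 3)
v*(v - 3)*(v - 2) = v^3 - 5*v^2 + 6*v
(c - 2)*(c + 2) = c^2 - 4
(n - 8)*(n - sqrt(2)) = n^2 - 8*n - sqrt(2)*n + 8*sqrt(2)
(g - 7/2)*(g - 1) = g^2 - 9*g/2 + 7/2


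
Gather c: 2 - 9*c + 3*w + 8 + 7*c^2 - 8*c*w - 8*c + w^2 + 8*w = 7*c^2 + c*(-8*w - 17) + w^2 + 11*w + 10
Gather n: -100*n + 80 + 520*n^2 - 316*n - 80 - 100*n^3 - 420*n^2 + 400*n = -100*n^3 + 100*n^2 - 16*n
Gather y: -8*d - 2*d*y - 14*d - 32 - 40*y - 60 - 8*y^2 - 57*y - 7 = -22*d - 8*y^2 + y*(-2*d - 97) - 99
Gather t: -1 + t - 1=t - 2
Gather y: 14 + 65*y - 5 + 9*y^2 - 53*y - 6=9*y^2 + 12*y + 3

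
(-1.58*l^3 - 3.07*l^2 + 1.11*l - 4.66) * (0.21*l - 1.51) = -0.3318*l^4 + 1.7411*l^3 + 4.8688*l^2 - 2.6547*l + 7.0366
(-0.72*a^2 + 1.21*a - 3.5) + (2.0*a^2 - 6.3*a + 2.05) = 1.28*a^2 - 5.09*a - 1.45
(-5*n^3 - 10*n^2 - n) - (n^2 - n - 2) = -5*n^3 - 11*n^2 + 2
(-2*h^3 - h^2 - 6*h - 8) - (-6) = -2*h^3 - h^2 - 6*h - 2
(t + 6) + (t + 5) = 2*t + 11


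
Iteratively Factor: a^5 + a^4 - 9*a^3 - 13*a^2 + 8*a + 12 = (a + 1)*(a^4 - 9*a^2 - 4*a + 12) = (a + 1)*(a + 2)*(a^3 - 2*a^2 - 5*a + 6) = (a - 3)*(a + 1)*(a + 2)*(a^2 + a - 2) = (a - 3)*(a - 1)*(a + 1)*(a + 2)*(a + 2)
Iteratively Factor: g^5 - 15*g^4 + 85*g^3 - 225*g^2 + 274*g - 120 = (g - 1)*(g^4 - 14*g^3 + 71*g^2 - 154*g + 120) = (g - 4)*(g - 1)*(g^3 - 10*g^2 + 31*g - 30) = (g - 5)*(g - 4)*(g - 1)*(g^2 - 5*g + 6) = (g - 5)*(g - 4)*(g - 3)*(g - 1)*(g - 2)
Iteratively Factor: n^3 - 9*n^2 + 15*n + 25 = (n + 1)*(n^2 - 10*n + 25) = (n - 5)*(n + 1)*(n - 5)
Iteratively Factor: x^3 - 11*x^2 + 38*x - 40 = (x - 2)*(x^2 - 9*x + 20) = (x - 4)*(x - 2)*(x - 5)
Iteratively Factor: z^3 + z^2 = (z + 1)*(z^2) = z*(z + 1)*(z)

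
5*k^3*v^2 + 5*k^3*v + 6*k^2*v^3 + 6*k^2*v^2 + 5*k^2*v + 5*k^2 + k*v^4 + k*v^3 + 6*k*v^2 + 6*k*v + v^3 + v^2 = (k + v)*(5*k + v)*(v + 1)*(k*v + 1)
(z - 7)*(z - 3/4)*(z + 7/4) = z^3 - 6*z^2 - 133*z/16 + 147/16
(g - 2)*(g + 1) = g^2 - g - 2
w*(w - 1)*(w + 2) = w^3 + w^2 - 2*w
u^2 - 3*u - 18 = (u - 6)*(u + 3)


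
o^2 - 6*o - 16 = (o - 8)*(o + 2)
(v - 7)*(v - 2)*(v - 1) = v^3 - 10*v^2 + 23*v - 14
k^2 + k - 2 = (k - 1)*(k + 2)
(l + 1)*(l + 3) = l^2 + 4*l + 3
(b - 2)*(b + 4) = b^2 + 2*b - 8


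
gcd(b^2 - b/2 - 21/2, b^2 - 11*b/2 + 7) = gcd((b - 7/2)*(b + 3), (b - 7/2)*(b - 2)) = b - 7/2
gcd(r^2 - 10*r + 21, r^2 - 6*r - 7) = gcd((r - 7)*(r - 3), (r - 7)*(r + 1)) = r - 7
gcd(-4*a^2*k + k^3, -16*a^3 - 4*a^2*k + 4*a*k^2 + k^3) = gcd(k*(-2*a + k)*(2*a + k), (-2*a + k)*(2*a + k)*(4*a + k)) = 4*a^2 - k^2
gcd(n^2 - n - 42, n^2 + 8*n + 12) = n + 6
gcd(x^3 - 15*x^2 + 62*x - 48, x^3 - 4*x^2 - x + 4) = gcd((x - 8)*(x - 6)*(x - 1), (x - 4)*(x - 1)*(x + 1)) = x - 1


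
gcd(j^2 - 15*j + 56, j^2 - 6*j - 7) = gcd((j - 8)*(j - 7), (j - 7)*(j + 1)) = j - 7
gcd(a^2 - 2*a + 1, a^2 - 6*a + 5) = a - 1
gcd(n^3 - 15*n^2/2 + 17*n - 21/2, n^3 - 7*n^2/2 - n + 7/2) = n^2 - 9*n/2 + 7/2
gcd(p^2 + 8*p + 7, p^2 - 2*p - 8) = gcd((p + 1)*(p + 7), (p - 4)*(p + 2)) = 1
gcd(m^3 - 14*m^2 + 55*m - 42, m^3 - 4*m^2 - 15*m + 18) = m^2 - 7*m + 6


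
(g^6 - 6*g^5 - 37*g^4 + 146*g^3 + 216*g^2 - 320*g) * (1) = g^6 - 6*g^5 - 37*g^4 + 146*g^3 + 216*g^2 - 320*g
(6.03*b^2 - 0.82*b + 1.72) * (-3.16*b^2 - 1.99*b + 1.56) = -19.0548*b^4 - 9.4085*b^3 + 5.6034*b^2 - 4.702*b + 2.6832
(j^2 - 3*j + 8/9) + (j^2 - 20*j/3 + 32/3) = 2*j^2 - 29*j/3 + 104/9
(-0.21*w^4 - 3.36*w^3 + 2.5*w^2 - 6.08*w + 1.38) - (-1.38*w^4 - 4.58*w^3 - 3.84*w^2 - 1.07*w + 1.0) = 1.17*w^4 + 1.22*w^3 + 6.34*w^2 - 5.01*w + 0.38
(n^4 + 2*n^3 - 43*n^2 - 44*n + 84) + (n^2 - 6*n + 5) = n^4 + 2*n^3 - 42*n^2 - 50*n + 89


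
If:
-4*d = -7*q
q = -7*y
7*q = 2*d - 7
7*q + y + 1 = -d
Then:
No Solution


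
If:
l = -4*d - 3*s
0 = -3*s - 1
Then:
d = 1/4 - l/4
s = -1/3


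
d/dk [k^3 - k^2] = k*(3*k - 2)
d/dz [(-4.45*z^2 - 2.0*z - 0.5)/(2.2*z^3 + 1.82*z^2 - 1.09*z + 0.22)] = (9.79*z^4 + 8.8*z^3 + 11.7905*z^2 - 0.138*z - 0.985)/(4.84*z^6 + 8.008*z^5 - 1.4836*z^4 - 2.9996*z^3 + 1.9889*z^2 - 0.4796*z + 0.0484)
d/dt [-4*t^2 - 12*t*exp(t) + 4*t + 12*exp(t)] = -12*t*exp(t) - 8*t + 4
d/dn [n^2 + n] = 2*n + 1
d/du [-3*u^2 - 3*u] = -6*u - 3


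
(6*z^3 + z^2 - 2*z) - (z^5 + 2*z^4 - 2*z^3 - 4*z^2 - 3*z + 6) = -z^5 - 2*z^4 + 8*z^3 + 5*z^2 + z - 6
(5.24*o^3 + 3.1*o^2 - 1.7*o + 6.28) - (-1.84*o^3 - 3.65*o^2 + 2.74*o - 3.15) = 7.08*o^3 + 6.75*o^2 - 4.44*o + 9.43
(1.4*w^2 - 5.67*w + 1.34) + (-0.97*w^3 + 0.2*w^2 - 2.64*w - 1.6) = -0.97*w^3 + 1.6*w^2 - 8.31*w - 0.26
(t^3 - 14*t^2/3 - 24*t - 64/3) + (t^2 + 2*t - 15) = t^3 - 11*t^2/3 - 22*t - 109/3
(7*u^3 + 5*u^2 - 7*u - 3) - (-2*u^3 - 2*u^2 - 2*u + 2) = 9*u^3 + 7*u^2 - 5*u - 5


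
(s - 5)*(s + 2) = s^2 - 3*s - 10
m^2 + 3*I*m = m*(m + 3*I)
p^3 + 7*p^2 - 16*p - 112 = (p - 4)*(p + 4)*(p + 7)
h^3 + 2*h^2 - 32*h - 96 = (h - 6)*(h + 4)^2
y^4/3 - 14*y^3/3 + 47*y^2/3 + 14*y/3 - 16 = (y/3 + 1/3)*(y - 8)*(y - 6)*(y - 1)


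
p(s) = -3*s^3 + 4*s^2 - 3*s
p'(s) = -9*s^2 + 8*s - 3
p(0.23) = -0.51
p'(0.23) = -1.64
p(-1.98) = 44.91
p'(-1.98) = -54.12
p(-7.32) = 1412.96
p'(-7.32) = -543.80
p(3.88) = -126.66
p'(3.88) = -107.45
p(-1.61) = 27.72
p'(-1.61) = -39.21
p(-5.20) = 545.58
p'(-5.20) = -287.96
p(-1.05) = 11.03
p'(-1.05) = -21.32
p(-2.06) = 49.38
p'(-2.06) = -57.67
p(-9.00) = 2538.00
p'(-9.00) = -804.00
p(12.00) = -4644.00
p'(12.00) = -1203.00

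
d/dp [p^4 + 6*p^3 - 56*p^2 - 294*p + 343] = 4*p^3 + 18*p^2 - 112*p - 294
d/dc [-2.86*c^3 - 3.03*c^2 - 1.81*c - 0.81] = -8.58*c^2 - 6.06*c - 1.81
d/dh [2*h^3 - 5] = 6*h^2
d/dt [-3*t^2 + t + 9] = 1 - 6*t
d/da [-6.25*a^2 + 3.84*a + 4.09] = 3.84 - 12.5*a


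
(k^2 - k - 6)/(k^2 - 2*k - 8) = (k - 3)/(k - 4)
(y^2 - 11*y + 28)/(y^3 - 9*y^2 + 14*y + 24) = (y - 7)/(y^2 - 5*y - 6)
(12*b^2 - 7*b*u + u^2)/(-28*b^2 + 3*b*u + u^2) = (-3*b + u)/(7*b + u)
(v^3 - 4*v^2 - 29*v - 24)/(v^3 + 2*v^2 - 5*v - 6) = (v - 8)/(v - 2)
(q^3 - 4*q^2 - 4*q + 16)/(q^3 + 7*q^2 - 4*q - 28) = (q - 4)/(q + 7)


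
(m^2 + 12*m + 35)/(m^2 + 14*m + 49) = (m + 5)/(m + 7)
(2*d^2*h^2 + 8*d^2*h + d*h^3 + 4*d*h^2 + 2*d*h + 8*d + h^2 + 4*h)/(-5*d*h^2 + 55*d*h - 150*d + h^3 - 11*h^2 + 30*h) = (-2*d^2*h^2 - 8*d^2*h - d*h^3 - 4*d*h^2 - 2*d*h - 8*d - h^2 - 4*h)/(5*d*h^2 - 55*d*h + 150*d - h^3 + 11*h^2 - 30*h)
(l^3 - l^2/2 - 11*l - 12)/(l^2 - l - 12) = (l^2 + 7*l/2 + 3)/(l + 3)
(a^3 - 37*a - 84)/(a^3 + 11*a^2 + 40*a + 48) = (a - 7)/(a + 4)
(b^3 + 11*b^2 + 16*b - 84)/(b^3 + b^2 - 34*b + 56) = (b + 6)/(b - 4)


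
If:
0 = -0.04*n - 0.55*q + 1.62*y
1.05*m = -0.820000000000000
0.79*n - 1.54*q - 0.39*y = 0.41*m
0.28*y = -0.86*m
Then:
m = -0.78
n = 12.74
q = 6.14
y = 2.40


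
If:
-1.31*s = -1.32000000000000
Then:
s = 1.01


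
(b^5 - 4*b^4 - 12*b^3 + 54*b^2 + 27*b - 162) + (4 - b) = b^5 - 4*b^4 - 12*b^3 + 54*b^2 + 26*b - 158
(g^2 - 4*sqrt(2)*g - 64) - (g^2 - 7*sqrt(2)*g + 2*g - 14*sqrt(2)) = -2*g + 3*sqrt(2)*g - 64 + 14*sqrt(2)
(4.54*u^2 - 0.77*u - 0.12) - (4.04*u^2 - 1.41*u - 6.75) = 0.5*u^2 + 0.64*u + 6.63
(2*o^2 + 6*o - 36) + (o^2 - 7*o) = 3*o^2 - o - 36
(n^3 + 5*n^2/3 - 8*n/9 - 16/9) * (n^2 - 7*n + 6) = n^5 - 16*n^4/3 - 59*n^3/9 + 130*n^2/9 + 64*n/9 - 32/3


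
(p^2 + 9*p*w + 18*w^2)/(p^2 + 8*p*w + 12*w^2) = (p + 3*w)/(p + 2*w)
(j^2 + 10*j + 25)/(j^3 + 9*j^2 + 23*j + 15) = (j + 5)/(j^2 + 4*j + 3)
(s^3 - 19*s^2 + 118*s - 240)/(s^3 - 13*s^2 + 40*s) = (s - 6)/s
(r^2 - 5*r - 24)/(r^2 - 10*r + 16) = (r + 3)/(r - 2)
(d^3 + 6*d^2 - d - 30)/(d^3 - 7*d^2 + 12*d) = (d^3 + 6*d^2 - d - 30)/(d*(d^2 - 7*d + 12))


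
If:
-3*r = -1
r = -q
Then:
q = -1/3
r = 1/3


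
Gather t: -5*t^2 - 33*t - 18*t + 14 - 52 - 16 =-5*t^2 - 51*t - 54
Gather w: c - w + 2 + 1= c - w + 3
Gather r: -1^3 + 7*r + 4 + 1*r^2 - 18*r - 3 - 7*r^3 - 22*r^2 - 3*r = -7*r^3 - 21*r^2 - 14*r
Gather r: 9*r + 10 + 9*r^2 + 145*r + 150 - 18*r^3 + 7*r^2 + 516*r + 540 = -18*r^3 + 16*r^2 + 670*r + 700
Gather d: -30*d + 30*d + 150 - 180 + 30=0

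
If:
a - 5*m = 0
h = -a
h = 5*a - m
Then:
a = 0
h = 0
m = 0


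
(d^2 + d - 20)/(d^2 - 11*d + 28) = (d + 5)/(d - 7)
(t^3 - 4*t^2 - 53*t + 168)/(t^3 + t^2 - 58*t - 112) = (t - 3)/(t + 2)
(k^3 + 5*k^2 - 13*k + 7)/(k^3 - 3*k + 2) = (k + 7)/(k + 2)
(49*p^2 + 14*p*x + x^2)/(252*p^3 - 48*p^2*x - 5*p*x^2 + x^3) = (7*p + x)/(36*p^2 - 12*p*x + x^2)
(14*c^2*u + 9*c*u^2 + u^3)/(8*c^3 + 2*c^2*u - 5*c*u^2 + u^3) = u*(14*c^2 + 9*c*u + u^2)/(8*c^3 + 2*c^2*u - 5*c*u^2 + u^3)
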